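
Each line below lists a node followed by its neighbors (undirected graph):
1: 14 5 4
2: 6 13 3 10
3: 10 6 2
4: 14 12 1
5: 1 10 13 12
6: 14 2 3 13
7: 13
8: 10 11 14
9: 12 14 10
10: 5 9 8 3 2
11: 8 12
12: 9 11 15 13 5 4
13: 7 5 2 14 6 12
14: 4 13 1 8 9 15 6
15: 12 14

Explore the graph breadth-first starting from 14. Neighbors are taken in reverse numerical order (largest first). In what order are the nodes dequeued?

14 → 15 → 13 → 9 → 8 → 6 → 4 → 1 → 12 → 7 → 5 → 2 → 10 → 11 → 3

Visit 14; enqueue 15, 13, 9, 8, 6, 4, 1 → queue [15, 13, 9, 8, 6, 4, 1]
Visit 15; enqueue 12 → queue [13, 9, 8, 6, 4, 1, 12]
Visit 13; enqueue 7, 5, 2 → queue [9, 8, 6, 4, 1, 12, 7, 5, 2]
Visit 9; enqueue 10 → queue [8, 6, 4, 1, 12, 7, 5, 2, 10]
Visit 8; enqueue 11 → queue [6, 4, 1, 12, 7, 5, 2, 10, 11]
Visit 6; enqueue 3 → queue [4, 1, 12, 7, 5, 2, 10, 11, 3]
Visit 4 → queue [1, 12, 7, 5, 2, 10, 11, 3]
Visit 1 → queue [12, 7, 5, 2, 10, 11, 3]
Visit 12 → queue [7, 5, 2, 10, 11, 3]
Visit 7 → queue [5, 2, 10, 11, 3]
Visit 5 → queue [2, 10, 11, 3]
Visit 2 → queue [10, 11, 3]
Visit 10 → queue [11, 3]
Visit 11 → queue [3]
Visit 3 → queue []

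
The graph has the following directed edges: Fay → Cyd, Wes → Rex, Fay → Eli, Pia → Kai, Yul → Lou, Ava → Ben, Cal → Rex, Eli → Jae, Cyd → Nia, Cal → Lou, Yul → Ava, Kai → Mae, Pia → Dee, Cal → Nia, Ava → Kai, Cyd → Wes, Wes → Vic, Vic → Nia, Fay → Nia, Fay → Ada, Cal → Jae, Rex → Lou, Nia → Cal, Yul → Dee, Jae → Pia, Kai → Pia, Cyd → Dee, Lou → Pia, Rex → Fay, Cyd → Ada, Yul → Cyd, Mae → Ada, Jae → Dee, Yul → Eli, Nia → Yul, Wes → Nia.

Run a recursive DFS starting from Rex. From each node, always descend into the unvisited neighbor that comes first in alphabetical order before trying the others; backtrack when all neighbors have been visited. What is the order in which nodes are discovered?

Rex → Fay → Ada → Cyd → Dee → Nia → Cal → Jae → Pia → Kai → Mae → Lou → Yul → Ava → Ben → Eli → Wes → Vic

Visit Rex
Rex → Fay
Fay → Ada
Fay → Cyd
Cyd → Dee
Cyd → Nia
Nia → Cal
Cal → Jae
Jae → Pia
Pia → Kai
Kai → Mae
Cal → Lou
Nia → Yul
Yul → Ava
Ava → Ben
Yul → Eli
Cyd → Wes
Wes → Vic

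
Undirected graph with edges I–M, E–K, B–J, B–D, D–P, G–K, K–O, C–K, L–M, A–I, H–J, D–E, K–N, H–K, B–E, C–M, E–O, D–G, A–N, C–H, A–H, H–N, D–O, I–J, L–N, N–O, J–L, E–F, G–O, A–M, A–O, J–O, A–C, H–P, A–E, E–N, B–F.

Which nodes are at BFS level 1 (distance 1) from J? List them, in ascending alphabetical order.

Level 0: J
Level 1: B, H, I, L, O
Level 2: A, C, D, E, F, G, K, M, N, P

B, H, I, L, O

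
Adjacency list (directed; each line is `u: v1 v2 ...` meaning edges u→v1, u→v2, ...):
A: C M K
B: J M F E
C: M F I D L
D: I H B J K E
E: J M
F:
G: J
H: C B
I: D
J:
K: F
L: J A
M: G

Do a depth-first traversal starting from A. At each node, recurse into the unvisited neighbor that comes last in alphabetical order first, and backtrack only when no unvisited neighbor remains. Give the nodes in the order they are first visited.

Visit A
A → M
M → G
G → J
A → K
K → F
A → C
C → L
C → I
I → D
D → H
H → B
B → E

A -> M -> G -> J -> K -> F -> C -> L -> I -> D -> H -> B -> E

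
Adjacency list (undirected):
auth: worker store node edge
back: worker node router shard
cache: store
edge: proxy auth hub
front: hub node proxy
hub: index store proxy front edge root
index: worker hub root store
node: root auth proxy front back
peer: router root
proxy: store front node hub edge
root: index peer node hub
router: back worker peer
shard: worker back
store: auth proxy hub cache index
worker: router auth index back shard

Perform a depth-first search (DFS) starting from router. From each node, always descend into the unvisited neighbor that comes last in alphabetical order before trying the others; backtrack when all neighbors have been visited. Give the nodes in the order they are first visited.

Visit router
router → worker
worker → shard
shard → back
back → node
node → root
root → peer
root → index
index → store
store → proxy
proxy → hub
hub → front
hub → edge
edge → auth
store → cache

router, worker, shard, back, node, root, peer, index, store, proxy, hub, front, edge, auth, cache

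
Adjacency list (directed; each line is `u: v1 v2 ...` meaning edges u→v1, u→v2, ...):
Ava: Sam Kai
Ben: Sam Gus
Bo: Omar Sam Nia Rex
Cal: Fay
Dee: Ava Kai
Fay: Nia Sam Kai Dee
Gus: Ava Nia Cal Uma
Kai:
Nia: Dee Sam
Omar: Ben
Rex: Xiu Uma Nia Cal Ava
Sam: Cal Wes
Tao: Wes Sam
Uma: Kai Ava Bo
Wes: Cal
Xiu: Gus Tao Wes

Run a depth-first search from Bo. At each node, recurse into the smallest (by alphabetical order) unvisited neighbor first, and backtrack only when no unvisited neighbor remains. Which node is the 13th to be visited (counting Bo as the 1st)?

Visit Bo
Bo → Nia
Nia → Dee
Dee → Ava
Ava → Kai
Ava → Sam
Sam → Cal
Cal → Fay
Sam → Wes
Bo → Omar
Omar → Ben
Ben → Gus
Gus → Uma
Bo → Rex
Rex → Xiu
Xiu → Tao

Visit order: Bo, Nia, Dee, Ava, Kai, Sam, Cal, Fay, Wes, Omar, Ben, Gus, Uma, Rex, Xiu, Tao

Uma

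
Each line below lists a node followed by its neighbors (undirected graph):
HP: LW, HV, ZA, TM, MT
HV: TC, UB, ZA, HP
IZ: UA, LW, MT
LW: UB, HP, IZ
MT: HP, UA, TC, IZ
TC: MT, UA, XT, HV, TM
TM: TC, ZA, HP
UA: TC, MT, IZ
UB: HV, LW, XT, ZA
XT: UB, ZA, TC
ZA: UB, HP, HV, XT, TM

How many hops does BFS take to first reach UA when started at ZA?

Level 0: ZA
Level 1: HP, HV, TM, UB, XT
Level 2: LW, MT, TC
Level 3: IZ, UA
UA first appears at level 3.

3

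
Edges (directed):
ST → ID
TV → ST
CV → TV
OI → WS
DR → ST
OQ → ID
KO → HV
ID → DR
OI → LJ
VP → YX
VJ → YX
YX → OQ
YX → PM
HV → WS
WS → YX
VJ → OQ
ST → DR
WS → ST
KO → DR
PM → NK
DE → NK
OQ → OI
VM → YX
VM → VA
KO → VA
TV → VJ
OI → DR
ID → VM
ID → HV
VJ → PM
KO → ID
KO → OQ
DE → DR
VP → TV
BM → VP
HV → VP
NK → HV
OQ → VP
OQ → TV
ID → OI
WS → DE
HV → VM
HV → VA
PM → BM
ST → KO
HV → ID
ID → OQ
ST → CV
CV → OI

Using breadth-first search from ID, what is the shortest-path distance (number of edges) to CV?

Level 0: ID
Level 1: DR, HV, OI, OQ, VM
Level 2: LJ, ST, TV, VA, VP, WS, YX
Level 3: CV, DE, KO, PM, VJ
Level 4: BM, NK
CV first appears at level 3.

3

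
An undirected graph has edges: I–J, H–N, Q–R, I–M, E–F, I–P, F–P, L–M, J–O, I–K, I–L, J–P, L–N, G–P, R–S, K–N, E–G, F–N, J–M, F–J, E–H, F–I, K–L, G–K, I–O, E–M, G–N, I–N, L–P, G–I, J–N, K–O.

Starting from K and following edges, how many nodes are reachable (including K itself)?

12

BFS from K visits: K, O, N, L, I, G, J, H, F, P, M, E
Reachable nodes: 12 of 15 total.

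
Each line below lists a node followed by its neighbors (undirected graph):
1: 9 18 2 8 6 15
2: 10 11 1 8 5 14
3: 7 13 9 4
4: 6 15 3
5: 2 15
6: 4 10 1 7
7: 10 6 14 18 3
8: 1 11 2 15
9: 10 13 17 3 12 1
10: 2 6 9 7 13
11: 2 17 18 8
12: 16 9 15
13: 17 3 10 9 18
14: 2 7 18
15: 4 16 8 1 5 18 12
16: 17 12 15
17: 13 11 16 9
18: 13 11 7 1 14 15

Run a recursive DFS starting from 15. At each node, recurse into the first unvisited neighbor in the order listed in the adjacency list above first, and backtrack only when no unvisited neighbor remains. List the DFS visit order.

15, 4, 6, 10, 2, 11, 17, 13, 3, 7, 14, 18, 1, 9, 12, 16, 8, 5

Visit 15
15 → 4
4 → 6
6 → 10
10 → 2
2 → 11
11 → 17
17 → 13
13 → 3
3 → 7
7 → 14
14 → 18
18 → 1
1 → 9
9 → 12
12 → 16
1 → 8
2 → 5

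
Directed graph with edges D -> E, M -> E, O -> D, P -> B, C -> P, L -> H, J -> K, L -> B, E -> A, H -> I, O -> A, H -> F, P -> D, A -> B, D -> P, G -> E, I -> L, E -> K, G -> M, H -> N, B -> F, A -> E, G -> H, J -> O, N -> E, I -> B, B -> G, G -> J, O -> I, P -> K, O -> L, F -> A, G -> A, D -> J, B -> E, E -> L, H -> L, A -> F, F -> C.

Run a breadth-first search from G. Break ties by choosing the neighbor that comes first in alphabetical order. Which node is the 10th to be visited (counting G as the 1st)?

Visit G; enqueue A, E, H, J, M → queue [A, E, H, J, M]
Visit A; enqueue B, F → queue [E, H, J, M, B, F]
Visit E; enqueue K, L → queue [H, J, M, B, F, K, L]
Visit H; enqueue I, N → queue [J, M, B, F, K, L, I, N]
Visit J; enqueue O → queue [M, B, F, K, L, I, N, O]
Visit M → queue [B, F, K, L, I, N, O]
Visit B → queue [F, K, L, I, N, O]
Visit F; enqueue C → queue [K, L, I, N, O, C]
Visit K → queue [L, I, N, O, C]
Visit L → queue [I, N, O, C]
Visit I → queue [N, O, C]
Visit N → queue [O, C]
Visit O; enqueue D → queue [C, D]
Visit C; enqueue P → queue [D, P]
Visit D → queue [P]
Visit P → queue []

Visit order: G, A, E, H, J, M, B, F, K, L, I, N, O, C, D, P

L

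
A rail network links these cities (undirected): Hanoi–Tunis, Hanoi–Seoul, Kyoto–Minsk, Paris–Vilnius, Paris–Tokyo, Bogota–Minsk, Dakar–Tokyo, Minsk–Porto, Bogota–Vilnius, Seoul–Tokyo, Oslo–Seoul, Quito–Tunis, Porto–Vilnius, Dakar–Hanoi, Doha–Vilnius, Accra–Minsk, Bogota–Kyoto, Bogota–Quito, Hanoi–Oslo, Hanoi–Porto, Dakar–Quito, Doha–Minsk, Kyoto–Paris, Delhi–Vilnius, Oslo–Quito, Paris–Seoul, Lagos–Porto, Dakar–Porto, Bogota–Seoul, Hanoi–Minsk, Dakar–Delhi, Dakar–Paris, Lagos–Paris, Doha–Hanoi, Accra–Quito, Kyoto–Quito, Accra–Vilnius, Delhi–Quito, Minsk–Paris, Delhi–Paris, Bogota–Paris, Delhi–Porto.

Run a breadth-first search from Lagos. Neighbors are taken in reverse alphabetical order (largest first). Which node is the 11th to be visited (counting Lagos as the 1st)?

Kyoto

Visit Lagos; enqueue Porto, Paris → queue [Porto, Paris]
Visit Porto; enqueue Vilnius, Minsk, Hanoi, Delhi, Dakar → queue [Paris, Vilnius, Minsk, Hanoi, Delhi, Dakar]
Visit Paris; enqueue Tokyo, Seoul, Kyoto, Bogota → queue [Vilnius, Minsk, Hanoi, Delhi, Dakar, Tokyo, Seoul, Kyoto, Bogota]
Visit Vilnius; enqueue Doha, Accra → queue [Minsk, Hanoi, Delhi, Dakar, Tokyo, Seoul, Kyoto, Bogota, Doha, Accra]
Visit Minsk → queue [Hanoi, Delhi, Dakar, Tokyo, Seoul, Kyoto, Bogota, Doha, Accra]
Visit Hanoi; enqueue Tunis, Oslo → queue [Delhi, Dakar, Tokyo, Seoul, Kyoto, Bogota, Doha, Accra, Tunis, Oslo]
Visit Delhi; enqueue Quito → queue [Dakar, Tokyo, Seoul, Kyoto, Bogota, Doha, Accra, Tunis, Oslo, Quito]
Visit Dakar → queue [Tokyo, Seoul, Kyoto, Bogota, Doha, Accra, Tunis, Oslo, Quito]
Visit Tokyo → queue [Seoul, Kyoto, Bogota, Doha, Accra, Tunis, Oslo, Quito]
Visit Seoul → queue [Kyoto, Bogota, Doha, Accra, Tunis, Oslo, Quito]
Visit Kyoto → queue [Bogota, Doha, Accra, Tunis, Oslo, Quito]
Visit Bogota → queue [Doha, Accra, Tunis, Oslo, Quito]
Visit Doha → queue [Accra, Tunis, Oslo, Quito]
Visit Accra → queue [Tunis, Oslo, Quito]
Visit Tunis → queue [Oslo, Quito]
Visit Oslo → queue [Quito]
Visit Quito → queue []

Visit order: Lagos, Porto, Paris, Vilnius, Minsk, Hanoi, Delhi, Dakar, Tokyo, Seoul, Kyoto, Bogota, Doha, Accra, Tunis, Oslo, Quito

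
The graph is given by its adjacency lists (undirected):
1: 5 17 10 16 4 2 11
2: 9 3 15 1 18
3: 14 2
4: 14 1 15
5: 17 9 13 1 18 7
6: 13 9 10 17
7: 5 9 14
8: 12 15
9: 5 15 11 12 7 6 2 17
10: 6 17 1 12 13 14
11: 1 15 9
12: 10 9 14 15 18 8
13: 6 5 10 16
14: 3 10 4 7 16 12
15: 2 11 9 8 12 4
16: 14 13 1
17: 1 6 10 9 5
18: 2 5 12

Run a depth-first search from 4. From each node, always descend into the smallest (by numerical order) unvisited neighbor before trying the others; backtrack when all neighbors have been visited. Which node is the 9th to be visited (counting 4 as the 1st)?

Visit 4
4 → 1
1 → 2
2 → 3
3 → 14
14 → 7
7 → 5
5 → 9
9 → 6
6 → 10
10 → 12
12 → 8
8 → 15
15 → 11
12 → 18
10 → 13
13 → 16
10 → 17

Visit order: 4, 1, 2, 3, 14, 7, 5, 9, 6, 10, 12, 8, 15, 11, 18, 13, 16, 17

6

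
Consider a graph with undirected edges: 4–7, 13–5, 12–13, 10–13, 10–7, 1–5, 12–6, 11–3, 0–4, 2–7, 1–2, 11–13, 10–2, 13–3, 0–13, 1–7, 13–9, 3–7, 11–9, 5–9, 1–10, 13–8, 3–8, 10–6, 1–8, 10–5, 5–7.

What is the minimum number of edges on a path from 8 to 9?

Level 0: 8
Level 1: 1, 3, 13
Level 2: 0, 2, 5, 7, 9, 10, 11, 12
Level 3: 4, 6
9 first appears at level 2.

2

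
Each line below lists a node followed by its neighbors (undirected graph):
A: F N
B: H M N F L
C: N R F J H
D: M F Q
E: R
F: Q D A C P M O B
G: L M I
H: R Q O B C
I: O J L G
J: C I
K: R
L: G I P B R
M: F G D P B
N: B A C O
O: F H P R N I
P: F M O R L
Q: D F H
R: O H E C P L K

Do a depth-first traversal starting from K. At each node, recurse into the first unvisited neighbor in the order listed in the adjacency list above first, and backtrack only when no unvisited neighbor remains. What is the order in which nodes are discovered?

K R O F Q D M G L I J C N B H A P E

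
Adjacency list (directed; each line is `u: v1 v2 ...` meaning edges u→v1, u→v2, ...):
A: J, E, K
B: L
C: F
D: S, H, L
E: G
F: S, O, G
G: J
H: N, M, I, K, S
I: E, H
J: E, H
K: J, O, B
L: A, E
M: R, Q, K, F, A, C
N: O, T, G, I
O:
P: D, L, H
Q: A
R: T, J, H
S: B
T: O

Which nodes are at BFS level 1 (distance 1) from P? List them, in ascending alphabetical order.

Level 0: P
Level 1: D, H, L
Level 2: A, E, I, K, M, N, S
Level 3: B, C, F, G, J, O, Q, R, T

D, H, L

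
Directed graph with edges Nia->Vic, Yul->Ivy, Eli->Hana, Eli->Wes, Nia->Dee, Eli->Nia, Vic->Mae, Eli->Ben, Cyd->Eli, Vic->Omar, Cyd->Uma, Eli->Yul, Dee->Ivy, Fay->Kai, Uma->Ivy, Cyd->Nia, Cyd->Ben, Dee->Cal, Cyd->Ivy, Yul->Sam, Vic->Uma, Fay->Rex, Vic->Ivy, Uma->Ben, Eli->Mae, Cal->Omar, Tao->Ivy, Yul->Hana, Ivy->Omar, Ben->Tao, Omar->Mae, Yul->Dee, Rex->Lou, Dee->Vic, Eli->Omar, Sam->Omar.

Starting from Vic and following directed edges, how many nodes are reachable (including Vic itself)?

BFS from Vic visits: Vic, Uma, Omar, Mae, Ivy, Ben, Tao
Reachable nodes: 7 of 20 total.

7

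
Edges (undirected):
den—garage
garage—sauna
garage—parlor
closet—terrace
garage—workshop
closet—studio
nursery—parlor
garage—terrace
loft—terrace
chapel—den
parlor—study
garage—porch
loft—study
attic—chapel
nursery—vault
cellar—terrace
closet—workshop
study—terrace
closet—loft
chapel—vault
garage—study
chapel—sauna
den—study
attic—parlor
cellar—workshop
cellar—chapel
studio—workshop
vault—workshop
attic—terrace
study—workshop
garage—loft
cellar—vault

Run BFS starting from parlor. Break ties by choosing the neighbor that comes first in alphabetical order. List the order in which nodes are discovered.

Visit parlor; enqueue attic, garage, nursery, study → queue [attic, garage, nursery, study]
Visit attic; enqueue chapel, terrace → queue [garage, nursery, study, chapel, terrace]
Visit garage; enqueue den, loft, porch, sauna, workshop → queue [nursery, study, chapel, terrace, den, loft, porch, sauna, workshop]
Visit nursery; enqueue vault → queue [study, chapel, terrace, den, loft, porch, sauna, workshop, vault]
Visit study → queue [chapel, terrace, den, loft, porch, sauna, workshop, vault]
Visit chapel; enqueue cellar → queue [terrace, den, loft, porch, sauna, workshop, vault, cellar]
Visit terrace; enqueue closet → queue [den, loft, porch, sauna, workshop, vault, cellar, closet]
Visit den → queue [loft, porch, sauna, workshop, vault, cellar, closet]
Visit loft → queue [porch, sauna, workshop, vault, cellar, closet]
Visit porch → queue [sauna, workshop, vault, cellar, closet]
Visit sauna → queue [workshop, vault, cellar, closet]
Visit workshop; enqueue studio → queue [vault, cellar, closet, studio]
Visit vault → queue [cellar, closet, studio]
Visit cellar → queue [closet, studio]
Visit closet → queue [studio]
Visit studio → queue []

parlor -> attic -> garage -> nursery -> study -> chapel -> terrace -> den -> loft -> porch -> sauna -> workshop -> vault -> cellar -> closet -> studio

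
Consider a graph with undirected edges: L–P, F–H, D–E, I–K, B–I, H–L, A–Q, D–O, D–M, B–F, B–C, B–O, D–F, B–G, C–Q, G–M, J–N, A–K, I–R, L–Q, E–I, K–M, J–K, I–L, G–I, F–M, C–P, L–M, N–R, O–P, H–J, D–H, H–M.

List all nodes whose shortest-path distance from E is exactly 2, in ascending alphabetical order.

Level 0: E
Level 1: D, I
Level 2: B, F, G, H, K, L, M, O, R
Level 3: A, C, J, N, P, Q

B, F, G, H, K, L, M, O, R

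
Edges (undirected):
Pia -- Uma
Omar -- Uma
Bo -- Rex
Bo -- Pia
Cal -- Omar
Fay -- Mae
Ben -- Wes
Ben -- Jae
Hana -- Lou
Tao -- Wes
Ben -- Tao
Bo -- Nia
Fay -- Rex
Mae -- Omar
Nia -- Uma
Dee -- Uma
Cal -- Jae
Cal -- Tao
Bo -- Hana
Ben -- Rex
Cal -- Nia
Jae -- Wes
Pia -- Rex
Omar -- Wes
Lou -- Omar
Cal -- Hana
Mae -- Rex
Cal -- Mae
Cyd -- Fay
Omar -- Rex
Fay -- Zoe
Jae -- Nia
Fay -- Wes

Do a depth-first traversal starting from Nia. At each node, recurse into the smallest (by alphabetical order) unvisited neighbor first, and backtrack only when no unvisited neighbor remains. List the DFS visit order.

Nia → Bo → Hana → Cal → Jae → Ben → Rex → Fay → Cyd → Mae → Omar → Lou → Uma → Dee → Pia → Wes → Tao → Zoe

Visit Nia
Nia → Bo
Bo → Hana
Hana → Cal
Cal → Jae
Jae → Ben
Ben → Rex
Rex → Fay
Fay → Cyd
Fay → Mae
Mae → Omar
Omar → Lou
Omar → Uma
Uma → Dee
Uma → Pia
Omar → Wes
Wes → Tao
Fay → Zoe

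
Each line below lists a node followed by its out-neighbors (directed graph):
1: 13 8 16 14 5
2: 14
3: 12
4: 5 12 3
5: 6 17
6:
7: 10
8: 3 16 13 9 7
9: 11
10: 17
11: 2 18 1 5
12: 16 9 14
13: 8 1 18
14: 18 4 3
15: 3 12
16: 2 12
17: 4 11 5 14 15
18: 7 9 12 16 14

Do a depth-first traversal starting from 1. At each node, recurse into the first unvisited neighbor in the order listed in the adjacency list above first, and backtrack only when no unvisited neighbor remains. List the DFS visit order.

1 -> 13 -> 8 -> 3 -> 12 -> 16 -> 2 -> 14 -> 18 -> 7 -> 10 -> 17 -> 4 -> 5 -> 6 -> 11 -> 15 -> 9

Visit 1
1 → 13
13 → 8
8 → 3
3 → 12
12 → 16
16 → 2
2 → 14
14 → 18
18 → 7
7 → 10
10 → 17
17 → 4
4 → 5
5 → 6
17 → 11
17 → 15
18 → 9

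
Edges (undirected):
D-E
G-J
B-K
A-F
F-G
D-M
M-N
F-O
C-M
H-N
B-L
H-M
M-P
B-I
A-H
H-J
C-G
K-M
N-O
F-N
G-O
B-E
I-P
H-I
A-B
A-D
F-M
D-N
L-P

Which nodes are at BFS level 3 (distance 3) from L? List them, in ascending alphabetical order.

C, D, F, H, N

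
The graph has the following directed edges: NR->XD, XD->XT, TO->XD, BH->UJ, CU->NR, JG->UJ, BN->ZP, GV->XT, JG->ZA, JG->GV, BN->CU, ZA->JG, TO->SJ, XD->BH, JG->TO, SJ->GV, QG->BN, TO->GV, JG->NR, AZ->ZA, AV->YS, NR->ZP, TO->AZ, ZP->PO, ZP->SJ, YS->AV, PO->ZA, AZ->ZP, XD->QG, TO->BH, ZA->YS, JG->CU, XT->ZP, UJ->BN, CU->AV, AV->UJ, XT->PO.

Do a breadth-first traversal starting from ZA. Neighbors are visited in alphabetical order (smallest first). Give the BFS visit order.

ZA → JG → YS → CU → GV → NR → TO → UJ → AV → XT → XD → ZP → AZ → BH → SJ → BN → PO → QG

Visit ZA; enqueue JG, YS → queue [JG, YS]
Visit JG; enqueue CU, GV, NR, TO, UJ → queue [YS, CU, GV, NR, TO, UJ]
Visit YS; enqueue AV → queue [CU, GV, NR, TO, UJ, AV]
Visit CU → queue [GV, NR, TO, UJ, AV]
Visit GV; enqueue XT → queue [NR, TO, UJ, AV, XT]
Visit NR; enqueue XD, ZP → queue [TO, UJ, AV, XT, XD, ZP]
Visit TO; enqueue AZ, BH, SJ → queue [UJ, AV, XT, XD, ZP, AZ, BH, SJ]
Visit UJ; enqueue BN → queue [AV, XT, XD, ZP, AZ, BH, SJ, BN]
Visit AV → queue [XT, XD, ZP, AZ, BH, SJ, BN]
Visit XT; enqueue PO → queue [XD, ZP, AZ, BH, SJ, BN, PO]
Visit XD; enqueue QG → queue [ZP, AZ, BH, SJ, BN, PO, QG]
Visit ZP → queue [AZ, BH, SJ, BN, PO, QG]
Visit AZ → queue [BH, SJ, BN, PO, QG]
Visit BH → queue [SJ, BN, PO, QG]
Visit SJ → queue [BN, PO, QG]
Visit BN → queue [PO, QG]
Visit PO → queue [QG]
Visit QG → queue []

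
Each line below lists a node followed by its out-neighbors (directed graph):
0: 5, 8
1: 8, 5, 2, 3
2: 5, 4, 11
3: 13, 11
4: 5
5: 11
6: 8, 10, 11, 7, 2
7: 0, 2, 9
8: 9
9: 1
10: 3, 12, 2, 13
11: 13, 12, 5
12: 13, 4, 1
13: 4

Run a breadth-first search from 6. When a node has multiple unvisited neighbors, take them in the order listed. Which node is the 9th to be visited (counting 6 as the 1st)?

Visit 6; enqueue 8, 10, 11, 7, 2 → queue [8, 10, 11, 7, 2]
Visit 8; enqueue 9 → queue [10, 11, 7, 2, 9]
Visit 10; enqueue 3, 12, 13 → queue [11, 7, 2, 9, 3, 12, 13]
Visit 11; enqueue 5 → queue [7, 2, 9, 3, 12, 13, 5]
Visit 7; enqueue 0 → queue [2, 9, 3, 12, 13, 5, 0]
Visit 2; enqueue 4 → queue [9, 3, 12, 13, 5, 0, 4]
Visit 9; enqueue 1 → queue [3, 12, 13, 5, 0, 4, 1]
Visit 3 → queue [12, 13, 5, 0, 4, 1]
Visit 12 → queue [13, 5, 0, 4, 1]
Visit 13 → queue [5, 0, 4, 1]
Visit 5 → queue [0, 4, 1]
Visit 0 → queue [4, 1]
Visit 4 → queue [1]
Visit 1 → queue []

Visit order: 6, 8, 10, 11, 7, 2, 9, 3, 12, 13, 5, 0, 4, 1

12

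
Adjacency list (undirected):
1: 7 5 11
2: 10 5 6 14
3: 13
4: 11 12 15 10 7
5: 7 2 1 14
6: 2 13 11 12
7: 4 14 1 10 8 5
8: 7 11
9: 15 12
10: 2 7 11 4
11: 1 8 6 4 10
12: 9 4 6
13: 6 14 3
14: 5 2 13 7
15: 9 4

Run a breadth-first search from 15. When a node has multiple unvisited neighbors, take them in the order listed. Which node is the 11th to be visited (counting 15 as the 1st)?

Visit 15; enqueue 9, 4 → queue [9, 4]
Visit 9; enqueue 12 → queue [4, 12]
Visit 4; enqueue 11, 10, 7 → queue [12, 11, 10, 7]
Visit 12; enqueue 6 → queue [11, 10, 7, 6]
Visit 11; enqueue 1, 8 → queue [10, 7, 6, 1, 8]
Visit 10; enqueue 2 → queue [7, 6, 1, 8, 2]
Visit 7; enqueue 14, 5 → queue [6, 1, 8, 2, 14, 5]
Visit 6; enqueue 13 → queue [1, 8, 2, 14, 5, 13]
Visit 1 → queue [8, 2, 14, 5, 13]
Visit 8 → queue [2, 14, 5, 13]
Visit 2 → queue [14, 5, 13]
Visit 14 → queue [5, 13]
Visit 5 → queue [13]
Visit 13; enqueue 3 → queue [3]
Visit 3 → queue []

Visit order: 15, 9, 4, 12, 11, 10, 7, 6, 1, 8, 2, 14, 5, 13, 3

2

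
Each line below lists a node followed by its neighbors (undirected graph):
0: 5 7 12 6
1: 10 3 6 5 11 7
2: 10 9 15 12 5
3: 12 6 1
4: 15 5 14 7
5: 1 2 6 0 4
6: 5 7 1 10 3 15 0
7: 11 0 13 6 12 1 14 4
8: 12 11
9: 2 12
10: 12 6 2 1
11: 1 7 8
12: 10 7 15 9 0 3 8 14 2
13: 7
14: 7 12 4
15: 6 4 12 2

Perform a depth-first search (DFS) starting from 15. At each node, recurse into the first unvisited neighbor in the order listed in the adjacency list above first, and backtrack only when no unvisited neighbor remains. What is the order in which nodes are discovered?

15 → 6 → 5 → 1 → 10 → 12 → 7 → 11 → 8 → 0 → 13 → 14 → 4 → 9 → 2 → 3

Visit 15
15 → 6
6 → 5
5 → 1
1 → 10
10 → 12
12 → 7
7 → 11
11 → 8
7 → 0
7 → 13
7 → 14
14 → 4
12 → 9
9 → 2
12 → 3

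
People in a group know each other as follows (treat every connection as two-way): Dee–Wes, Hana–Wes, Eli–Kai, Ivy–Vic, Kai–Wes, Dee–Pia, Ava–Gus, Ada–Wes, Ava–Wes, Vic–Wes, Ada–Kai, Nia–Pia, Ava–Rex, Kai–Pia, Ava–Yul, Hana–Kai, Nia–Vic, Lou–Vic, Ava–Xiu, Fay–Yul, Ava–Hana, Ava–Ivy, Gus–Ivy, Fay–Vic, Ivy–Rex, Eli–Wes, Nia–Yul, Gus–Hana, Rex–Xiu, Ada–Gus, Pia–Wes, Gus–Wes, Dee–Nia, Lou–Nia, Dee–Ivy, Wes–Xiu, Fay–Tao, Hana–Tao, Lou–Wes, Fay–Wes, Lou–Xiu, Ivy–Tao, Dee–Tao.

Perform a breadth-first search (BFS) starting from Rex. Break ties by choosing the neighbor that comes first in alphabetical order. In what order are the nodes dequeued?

Visit Rex; enqueue Ava, Ivy, Xiu → queue [Ava, Ivy, Xiu]
Visit Ava; enqueue Gus, Hana, Wes, Yul → queue [Ivy, Xiu, Gus, Hana, Wes, Yul]
Visit Ivy; enqueue Dee, Tao, Vic → queue [Xiu, Gus, Hana, Wes, Yul, Dee, Tao, Vic]
Visit Xiu; enqueue Lou → queue [Gus, Hana, Wes, Yul, Dee, Tao, Vic, Lou]
Visit Gus; enqueue Ada → queue [Hana, Wes, Yul, Dee, Tao, Vic, Lou, Ada]
Visit Hana; enqueue Kai → queue [Wes, Yul, Dee, Tao, Vic, Lou, Ada, Kai]
Visit Wes; enqueue Eli, Fay, Pia → queue [Yul, Dee, Tao, Vic, Lou, Ada, Kai, Eli, Fay, Pia]
Visit Yul; enqueue Nia → queue [Dee, Tao, Vic, Lou, Ada, Kai, Eli, Fay, Pia, Nia]
Visit Dee → queue [Tao, Vic, Lou, Ada, Kai, Eli, Fay, Pia, Nia]
Visit Tao → queue [Vic, Lou, Ada, Kai, Eli, Fay, Pia, Nia]
Visit Vic → queue [Lou, Ada, Kai, Eli, Fay, Pia, Nia]
Visit Lou → queue [Ada, Kai, Eli, Fay, Pia, Nia]
Visit Ada → queue [Kai, Eli, Fay, Pia, Nia]
Visit Kai → queue [Eli, Fay, Pia, Nia]
Visit Eli → queue [Fay, Pia, Nia]
Visit Fay → queue [Pia, Nia]
Visit Pia → queue [Nia]
Visit Nia → queue []

Rex Ava Ivy Xiu Gus Hana Wes Yul Dee Tao Vic Lou Ada Kai Eli Fay Pia Nia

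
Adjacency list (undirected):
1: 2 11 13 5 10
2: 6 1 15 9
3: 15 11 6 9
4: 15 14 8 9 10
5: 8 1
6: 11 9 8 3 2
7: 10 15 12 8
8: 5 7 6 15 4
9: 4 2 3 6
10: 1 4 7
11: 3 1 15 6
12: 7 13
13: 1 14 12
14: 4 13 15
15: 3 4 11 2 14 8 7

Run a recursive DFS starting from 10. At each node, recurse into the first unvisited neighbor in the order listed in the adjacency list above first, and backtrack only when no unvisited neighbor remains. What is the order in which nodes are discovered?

10 → 1 → 2 → 6 → 11 → 3 → 15 → 4 → 14 → 13 → 12 → 7 → 8 → 5 → 9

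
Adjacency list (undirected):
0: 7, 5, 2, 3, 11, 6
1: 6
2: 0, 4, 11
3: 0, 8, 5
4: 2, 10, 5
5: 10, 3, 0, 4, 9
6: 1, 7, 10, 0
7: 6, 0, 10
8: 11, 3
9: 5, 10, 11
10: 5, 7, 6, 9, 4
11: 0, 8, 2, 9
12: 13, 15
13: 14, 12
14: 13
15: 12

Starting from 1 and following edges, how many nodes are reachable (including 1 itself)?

BFS from 1 visits: 1, 6, 0, 7, 10, 2, 3, 5, 11, 4, 9, 8
Reachable nodes: 12 of 16 total.

12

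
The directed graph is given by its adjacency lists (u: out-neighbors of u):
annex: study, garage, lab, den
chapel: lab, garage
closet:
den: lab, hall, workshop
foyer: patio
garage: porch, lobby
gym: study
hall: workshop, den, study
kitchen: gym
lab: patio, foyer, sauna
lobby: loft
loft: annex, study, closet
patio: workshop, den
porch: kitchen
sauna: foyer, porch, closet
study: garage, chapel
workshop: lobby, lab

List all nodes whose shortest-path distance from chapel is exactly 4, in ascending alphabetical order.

annex, gym, hall, study

Level 0: chapel
Level 1: garage, lab
Level 2: foyer, lobby, patio, porch, sauna
Level 3: closet, den, kitchen, loft, workshop
Level 4: annex, gym, hall, study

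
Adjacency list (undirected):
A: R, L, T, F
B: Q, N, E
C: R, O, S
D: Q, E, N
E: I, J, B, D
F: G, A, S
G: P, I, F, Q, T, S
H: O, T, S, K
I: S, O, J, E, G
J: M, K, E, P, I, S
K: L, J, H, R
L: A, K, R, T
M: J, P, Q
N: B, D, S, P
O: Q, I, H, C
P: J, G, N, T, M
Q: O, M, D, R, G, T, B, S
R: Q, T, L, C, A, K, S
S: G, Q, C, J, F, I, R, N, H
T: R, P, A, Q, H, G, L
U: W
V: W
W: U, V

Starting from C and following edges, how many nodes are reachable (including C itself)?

20

BFS from C visits: C, O, R, S, H, I, Q, A, K, L, T, F, G, J, N, E, B, D, M, P
Reachable nodes: 20 of 23 total.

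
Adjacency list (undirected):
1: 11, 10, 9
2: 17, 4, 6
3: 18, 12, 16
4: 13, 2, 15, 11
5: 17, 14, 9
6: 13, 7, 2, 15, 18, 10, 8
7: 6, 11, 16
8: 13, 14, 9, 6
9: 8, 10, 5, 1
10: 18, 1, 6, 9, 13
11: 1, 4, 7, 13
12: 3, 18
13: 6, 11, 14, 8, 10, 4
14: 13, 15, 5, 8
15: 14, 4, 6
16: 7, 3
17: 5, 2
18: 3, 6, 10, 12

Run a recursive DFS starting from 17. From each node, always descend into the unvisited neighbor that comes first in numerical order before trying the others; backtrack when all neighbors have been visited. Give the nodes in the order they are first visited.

17 -> 2 -> 4 -> 11 -> 1 -> 9 -> 5 -> 14 -> 8 -> 6 -> 7 -> 16 -> 3 -> 12 -> 18 -> 10 -> 13 -> 15

Visit 17
17 → 2
2 → 4
4 → 11
11 → 1
1 → 9
9 → 5
5 → 14
14 → 8
8 → 6
6 → 7
7 → 16
16 → 3
3 → 12
12 → 18
18 → 10
10 → 13
6 → 15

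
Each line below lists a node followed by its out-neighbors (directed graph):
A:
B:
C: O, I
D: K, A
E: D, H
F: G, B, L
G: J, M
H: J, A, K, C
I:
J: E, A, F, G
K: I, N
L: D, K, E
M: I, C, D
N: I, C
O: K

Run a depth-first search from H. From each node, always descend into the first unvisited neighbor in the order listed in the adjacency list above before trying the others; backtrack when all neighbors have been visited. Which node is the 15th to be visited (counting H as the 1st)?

L

Visit H
H → J
J → E
E → D
D → K
K → I
K → N
N → C
C → O
D → A
J → F
F → G
G → M
F → B
F → L

Visit order: H, J, E, D, K, I, N, C, O, A, F, G, M, B, L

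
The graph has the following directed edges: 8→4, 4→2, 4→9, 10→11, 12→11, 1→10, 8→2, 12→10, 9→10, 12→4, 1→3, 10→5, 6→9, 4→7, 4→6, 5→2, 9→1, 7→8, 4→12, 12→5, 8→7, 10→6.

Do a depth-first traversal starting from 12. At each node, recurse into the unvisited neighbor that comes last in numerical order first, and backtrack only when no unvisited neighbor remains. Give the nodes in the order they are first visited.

Visit 12
12 → 11
12 → 10
10 → 6
6 → 9
9 → 1
1 → 3
10 → 5
5 → 2
12 → 4
4 → 7
7 → 8

12 -> 11 -> 10 -> 6 -> 9 -> 1 -> 3 -> 5 -> 2 -> 4 -> 7 -> 8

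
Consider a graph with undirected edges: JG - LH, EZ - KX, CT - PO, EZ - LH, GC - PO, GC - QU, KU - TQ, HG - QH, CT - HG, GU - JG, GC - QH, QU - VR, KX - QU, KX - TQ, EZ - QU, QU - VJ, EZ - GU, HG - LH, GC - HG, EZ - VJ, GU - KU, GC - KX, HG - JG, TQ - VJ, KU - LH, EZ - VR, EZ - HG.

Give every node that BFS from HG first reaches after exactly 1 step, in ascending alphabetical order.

CT, EZ, GC, JG, LH, QH

Level 0: HG
Level 1: CT, EZ, GC, JG, LH, QH
Level 2: GU, KU, KX, PO, QU, VJ, VR
Level 3: TQ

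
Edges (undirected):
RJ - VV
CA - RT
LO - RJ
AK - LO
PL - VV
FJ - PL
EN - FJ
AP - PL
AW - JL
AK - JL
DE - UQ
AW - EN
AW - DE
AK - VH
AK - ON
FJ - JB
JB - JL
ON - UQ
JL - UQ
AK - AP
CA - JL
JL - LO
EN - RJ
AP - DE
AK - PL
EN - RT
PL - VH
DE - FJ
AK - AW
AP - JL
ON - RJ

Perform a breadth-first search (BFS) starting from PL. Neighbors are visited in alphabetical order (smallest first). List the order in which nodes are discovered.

Visit PL; enqueue AK, AP, FJ, VH, VV → queue [AK, AP, FJ, VH, VV]
Visit AK; enqueue AW, JL, LO, ON → queue [AP, FJ, VH, VV, AW, JL, LO, ON]
Visit AP; enqueue DE → queue [FJ, VH, VV, AW, JL, LO, ON, DE]
Visit FJ; enqueue EN, JB → queue [VH, VV, AW, JL, LO, ON, DE, EN, JB]
Visit VH → queue [VV, AW, JL, LO, ON, DE, EN, JB]
Visit VV; enqueue RJ → queue [AW, JL, LO, ON, DE, EN, JB, RJ]
Visit AW → queue [JL, LO, ON, DE, EN, JB, RJ]
Visit JL; enqueue CA, UQ → queue [LO, ON, DE, EN, JB, RJ, CA, UQ]
Visit LO → queue [ON, DE, EN, JB, RJ, CA, UQ]
Visit ON → queue [DE, EN, JB, RJ, CA, UQ]
Visit DE → queue [EN, JB, RJ, CA, UQ]
Visit EN; enqueue RT → queue [JB, RJ, CA, UQ, RT]
Visit JB → queue [RJ, CA, UQ, RT]
Visit RJ → queue [CA, UQ, RT]
Visit CA → queue [UQ, RT]
Visit UQ → queue [RT]
Visit RT → queue []

PL AK AP FJ VH VV AW JL LO ON DE EN JB RJ CA UQ RT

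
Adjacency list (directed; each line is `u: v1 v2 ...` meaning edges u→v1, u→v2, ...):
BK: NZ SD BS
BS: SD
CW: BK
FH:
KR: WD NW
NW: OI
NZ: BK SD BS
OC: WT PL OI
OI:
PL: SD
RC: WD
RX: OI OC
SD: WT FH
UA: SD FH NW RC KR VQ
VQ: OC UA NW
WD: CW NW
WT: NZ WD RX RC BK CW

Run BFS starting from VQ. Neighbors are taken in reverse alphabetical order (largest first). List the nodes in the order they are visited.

VQ -> UA -> OC -> NW -> SD -> RC -> KR -> FH -> WT -> PL -> OI -> WD -> RX -> NZ -> CW -> BK -> BS

Visit VQ; enqueue UA, OC, NW → queue [UA, OC, NW]
Visit UA; enqueue SD, RC, KR, FH → queue [OC, NW, SD, RC, KR, FH]
Visit OC; enqueue WT, PL, OI → queue [NW, SD, RC, KR, FH, WT, PL, OI]
Visit NW → queue [SD, RC, KR, FH, WT, PL, OI]
Visit SD → queue [RC, KR, FH, WT, PL, OI]
Visit RC; enqueue WD → queue [KR, FH, WT, PL, OI, WD]
Visit KR → queue [FH, WT, PL, OI, WD]
Visit FH → queue [WT, PL, OI, WD]
Visit WT; enqueue RX, NZ, CW, BK → queue [PL, OI, WD, RX, NZ, CW, BK]
Visit PL → queue [OI, WD, RX, NZ, CW, BK]
Visit OI → queue [WD, RX, NZ, CW, BK]
Visit WD → queue [RX, NZ, CW, BK]
Visit RX → queue [NZ, CW, BK]
Visit NZ; enqueue BS → queue [CW, BK, BS]
Visit CW → queue [BK, BS]
Visit BK → queue [BS]
Visit BS → queue []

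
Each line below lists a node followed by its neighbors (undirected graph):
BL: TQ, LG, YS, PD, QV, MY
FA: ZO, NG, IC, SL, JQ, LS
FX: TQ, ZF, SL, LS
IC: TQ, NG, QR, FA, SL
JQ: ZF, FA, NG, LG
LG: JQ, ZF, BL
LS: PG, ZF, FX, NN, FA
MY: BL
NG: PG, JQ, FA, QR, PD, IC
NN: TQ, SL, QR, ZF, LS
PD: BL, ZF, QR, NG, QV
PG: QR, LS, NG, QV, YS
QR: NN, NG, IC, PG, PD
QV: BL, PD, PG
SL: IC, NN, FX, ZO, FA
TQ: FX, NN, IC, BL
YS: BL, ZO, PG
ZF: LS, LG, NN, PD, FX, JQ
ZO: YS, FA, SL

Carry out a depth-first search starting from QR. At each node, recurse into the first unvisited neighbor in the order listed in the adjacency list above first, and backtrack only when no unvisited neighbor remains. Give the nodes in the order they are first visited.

Visit QR
QR → NN
NN → TQ
TQ → FX
FX → ZF
ZF → LS
LS → PG
PG → NG
NG → JQ
JQ → FA
FA → ZO
ZO → YS
YS → BL
BL → LG
BL → PD
PD → QV
BL → MY
ZO → SL
SL → IC

QR, NN, TQ, FX, ZF, LS, PG, NG, JQ, FA, ZO, YS, BL, LG, PD, QV, MY, SL, IC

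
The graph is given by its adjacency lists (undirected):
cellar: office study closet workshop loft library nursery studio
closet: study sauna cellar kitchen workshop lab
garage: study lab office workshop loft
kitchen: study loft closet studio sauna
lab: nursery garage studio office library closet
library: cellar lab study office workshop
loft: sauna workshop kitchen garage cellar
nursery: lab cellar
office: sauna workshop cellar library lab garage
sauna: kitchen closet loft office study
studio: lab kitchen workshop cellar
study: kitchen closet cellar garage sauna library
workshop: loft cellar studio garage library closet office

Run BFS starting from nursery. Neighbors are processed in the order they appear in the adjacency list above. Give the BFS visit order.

nursery lab cellar garage studio office library closet study workshop loft kitchen sauna

Visit nursery; enqueue lab, cellar → queue [lab, cellar]
Visit lab; enqueue garage, studio, office, library, closet → queue [cellar, garage, studio, office, library, closet]
Visit cellar; enqueue study, workshop, loft → queue [garage, studio, office, library, closet, study, workshop, loft]
Visit garage → queue [studio, office, library, closet, study, workshop, loft]
Visit studio; enqueue kitchen → queue [office, library, closet, study, workshop, loft, kitchen]
Visit office; enqueue sauna → queue [library, closet, study, workshop, loft, kitchen, sauna]
Visit library → queue [closet, study, workshop, loft, kitchen, sauna]
Visit closet → queue [study, workshop, loft, kitchen, sauna]
Visit study → queue [workshop, loft, kitchen, sauna]
Visit workshop → queue [loft, kitchen, sauna]
Visit loft → queue [kitchen, sauna]
Visit kitchen → queue [sauna]
Visit sauna → queue []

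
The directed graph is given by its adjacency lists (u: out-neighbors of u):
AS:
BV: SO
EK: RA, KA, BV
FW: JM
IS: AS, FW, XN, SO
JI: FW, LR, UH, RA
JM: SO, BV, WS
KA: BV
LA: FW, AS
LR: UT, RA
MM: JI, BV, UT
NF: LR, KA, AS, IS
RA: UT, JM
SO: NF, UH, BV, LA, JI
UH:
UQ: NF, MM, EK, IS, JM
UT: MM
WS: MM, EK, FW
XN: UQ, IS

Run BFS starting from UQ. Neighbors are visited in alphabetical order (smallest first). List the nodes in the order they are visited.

Visit UQ; enqueue EK, IS, JM, MM, NF → queue [EK, IS, JM, MM, NF]
Visit EK; enqueue BV, KA, RA → queue [IS, JM, MM, NF, BV, KA, RA]
Visit IS; enqueue AS, FW, SO, XN → queue [JM, MM, NF, BV, KA, RA, AS, FW, SO, XN]
Visit JM; enqueue WS → queue [MM, NF, BV, KA, RA, AS, FW, SO, XN, WS]
Visit MM; enqueue JI, UT → queue [NF, BV, KA, RA, AS, FW, SO, XN, WS, JI, UT]
Visit NF; enqueue LR → queue [BV, KA, RA, AS, FW, SO, XN, WS, JI, UT, LR]
Visit BV → queue [KA, RA, AS, FW, SO, XN, WS, JI, UT, LR]
Visit KA → queue [RA, AS, FW, SO, XN, WS, JI, UT, LR]
Visit RA → queue [AS, FW, SO, XN, WS, JI, UT, LR]
Visit AS → queue [FW, SO, XN, WS, JI, UT, LR]
Visit FW → queue [SO, XN, WS, JI, UT, LR]
Visit SO; enqueue LA, UH → queue [XN, WS, JI, UT, LR, LA, UH]
Visit XN → queue [WS, JI, UT, LR, LA, UH]
Visit WS → queue [JI, UT, LR, LA, UH]
Visit JI → queue [UT, LR, LA, UH]
Visit UT → queue [LR, LA, UH]
Visit LR → queue [LA, UH]
Visit LA → queue [UH]
Visit UH → queue []

UQ, EK, IS, JM, MM, NF, BV, KA, RA, AS, FW, SO, XN, WS, JI, UT, LR, LA, UH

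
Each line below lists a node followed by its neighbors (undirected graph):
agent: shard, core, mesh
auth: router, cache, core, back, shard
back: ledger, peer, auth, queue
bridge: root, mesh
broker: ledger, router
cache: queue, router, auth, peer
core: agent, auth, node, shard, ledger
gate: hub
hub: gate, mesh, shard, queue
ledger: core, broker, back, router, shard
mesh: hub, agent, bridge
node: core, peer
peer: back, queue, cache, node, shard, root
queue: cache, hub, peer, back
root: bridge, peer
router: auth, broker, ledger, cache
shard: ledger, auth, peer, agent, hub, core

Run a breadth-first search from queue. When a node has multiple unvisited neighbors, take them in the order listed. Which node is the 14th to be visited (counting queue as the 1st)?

Visit queue; enqueue cache, hub, peer, back → queue [cache, hub, peer, back]
Visit cache; enqueue router, auth → queue [hub, peer, back, router, auth]
Visit hub; enqueue gate, mesh, shard → queue [peer, back, router, auth, gate, mesh, shard]
Visit peer; enqueue node, root → queue [back, router, auth, gate, mesh, shard, node, root]
Visit back; enqueue ledger → queue [router, auth, gate, mesh, shard, node, root, ledger]
Visit router; enqueue broker → queue [auth, gate, mesh, shard, node, root, ledger, broker]
Visit auth; enqueue core → queue [gate, mesh, shard, node, root, ledger, broker, core]
Visit gate → queue [mesh, shard, node, root, ledger, broker, core]
Visit mesh; enqueue agent, bridge → queue [shard, node, root, ledger, broker, core, agent, bridge]
Visit shard → queue [node, root, ledger, broker, core, agent, bridge]
Visit node → queue [root, ledger, broker, core, agent, bridge]
Visit root → queue [ledger, broker, core, agent, bridge]
Visit ledger → queue [broker, core, agent, bridge]
Visit broker → queue [core, agent, bridge]
Visit core → queue [agent, bridge]
Visit agent → queue [bridge]
Visit bridge → queue []

Visit order: queue, cache, hub, peer, back, router, auth, gate, mesh, shard, node, root, ledger, broker, core, agent, bridge

broker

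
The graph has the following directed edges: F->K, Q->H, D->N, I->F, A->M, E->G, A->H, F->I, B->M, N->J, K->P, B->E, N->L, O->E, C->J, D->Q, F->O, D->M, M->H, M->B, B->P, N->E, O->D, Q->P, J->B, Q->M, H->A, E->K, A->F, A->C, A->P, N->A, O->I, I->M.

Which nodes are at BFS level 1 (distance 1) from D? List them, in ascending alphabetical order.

M, N, Q

Level 0: D
Level 1: M, N, Q
Level 2: A, B, E, H, J, L, P
Level 3: C, F, G, K
Level 4: I, O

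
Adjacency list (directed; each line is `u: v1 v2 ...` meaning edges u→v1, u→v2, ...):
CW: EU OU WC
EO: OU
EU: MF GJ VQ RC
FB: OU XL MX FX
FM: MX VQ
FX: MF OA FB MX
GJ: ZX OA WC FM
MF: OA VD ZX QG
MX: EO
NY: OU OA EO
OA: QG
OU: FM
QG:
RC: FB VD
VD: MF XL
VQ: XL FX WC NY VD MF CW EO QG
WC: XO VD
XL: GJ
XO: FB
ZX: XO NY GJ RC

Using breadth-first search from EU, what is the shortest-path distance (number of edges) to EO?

2

Level 0: EU
Level 1: GJ, MF, RC, VQ
Level 2: CW, EO, FB, FM, FX, NY, OA, QG, VD, WC, XL, ZX
Level 3: MX, OU, XO
EO first appears at level 2.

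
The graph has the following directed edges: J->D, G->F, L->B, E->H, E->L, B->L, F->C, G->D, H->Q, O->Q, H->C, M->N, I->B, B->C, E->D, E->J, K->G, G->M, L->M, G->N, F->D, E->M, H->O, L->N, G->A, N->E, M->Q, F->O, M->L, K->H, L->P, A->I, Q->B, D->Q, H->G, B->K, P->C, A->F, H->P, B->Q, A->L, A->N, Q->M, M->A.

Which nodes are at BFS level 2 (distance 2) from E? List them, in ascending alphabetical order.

Level 0: E
Level 1: D, H, J, L, M
Level 2: A, B, C, G, N, O, P, Q
Level 3: F, I, K

A, B, C, G, N, O, P, Q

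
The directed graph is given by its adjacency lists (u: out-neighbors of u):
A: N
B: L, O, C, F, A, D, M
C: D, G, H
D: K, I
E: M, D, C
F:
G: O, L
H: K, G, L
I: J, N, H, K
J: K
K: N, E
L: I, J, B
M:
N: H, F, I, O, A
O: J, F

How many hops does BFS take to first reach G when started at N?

2

Level 0: N
Level 1: A, F, H, I, O
Level 2: G, J, K, L
Level 3: B, E
Level 4: C, D, M
G first appears at level 2.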